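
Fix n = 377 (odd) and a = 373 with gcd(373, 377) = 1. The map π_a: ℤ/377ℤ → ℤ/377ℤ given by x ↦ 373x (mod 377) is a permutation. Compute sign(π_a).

Trace 53: π^k(53) = [53, 165, 94, 1, 373, 16, 313] for k=0..6.
π_373 has 25 disjoint cycles with lengths [21, 21, 21, 21, 21, 21, 21, 21, 21, 21, 21, 21, 21, 21, 21, 21, 7, 7, 7, 7, 3, 3, 3, 3, 1] on {0,…,376}.
Σ(ℓ_i−1) = 377−25 = 352; sign = (−1)^352 = +1.
The Jacobi symbol (373|377) = +1 (Zolotarev) agrees.

+1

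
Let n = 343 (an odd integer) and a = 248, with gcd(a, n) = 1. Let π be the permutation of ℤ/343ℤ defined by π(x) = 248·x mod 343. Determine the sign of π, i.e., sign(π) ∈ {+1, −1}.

-1

Start at x=335: 335 → 74 → 173 → 29 → 332 → 16 → 195 → … (one orbit).
The orbit structure of x ↦ 248x mod 343: 4 orbits of sizes [294, 42, 6, 1].
With 4 cycles on 343 points, sign = (−1)^{343−4} = -1.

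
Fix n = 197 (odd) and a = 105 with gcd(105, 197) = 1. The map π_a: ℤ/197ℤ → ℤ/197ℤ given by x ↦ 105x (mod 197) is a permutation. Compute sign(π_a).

Trace 105: π^k(105) = [105, 190, 53, 49, 23, 51, 36] for k=0..6.
Decompose π into cycles: lengths [49, 49, 49, 49, 1] (5 cycles, including the fixed point 0).
5 cycles on 197: each ℓ→(−1)^(ℓ−1), product (−1)^192 = +1.
Via Zolotarev, sign(π_{105}) = (105|197) = +1.

+1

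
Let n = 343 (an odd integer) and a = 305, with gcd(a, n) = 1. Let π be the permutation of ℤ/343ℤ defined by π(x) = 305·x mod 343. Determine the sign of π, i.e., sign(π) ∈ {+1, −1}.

+1

Start at x=197: 197 → 60 → 121 → 204 → 137 → 282 → 260 → … (one orbit).
Cycle type of π: 147×2 + 21×2 + 3×2 + 1; total 7 cycles.
With 7 cycles on 343 points, sign = (−1)^{343−7} = +1.
Zolotarev: (305|343) = +1, matching the cycle-count sign.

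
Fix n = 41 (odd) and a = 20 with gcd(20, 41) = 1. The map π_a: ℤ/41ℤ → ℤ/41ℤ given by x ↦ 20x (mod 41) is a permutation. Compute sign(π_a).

Start at x=18: 18 → 32 → 25 → 8 → 37 → 2 → 40 → … (one orbit).
Cycle type of π: 20×2 + 1; total 3 cycles.
n − c = 41 − 3 = 38; sign = (−1)^38 = +1.
Zolotarev: (20|41) = +1, matching the cycle-count sign.

+1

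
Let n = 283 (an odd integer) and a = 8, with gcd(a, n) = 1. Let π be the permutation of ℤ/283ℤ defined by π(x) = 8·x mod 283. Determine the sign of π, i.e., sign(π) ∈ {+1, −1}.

Start at x=241: 241 → 230 → 142 → 4 → 32 → 256 → 67 → … (one orbit).
The orbit structure of x ↦ 8x mod 283: 4 orbits of sizes [94, 94, 94, 1].
With 4 cycles on 283 points, sign = (−1)^{283−4} = -1.
Check: (8/283) = -1 by Zolotarev.

-1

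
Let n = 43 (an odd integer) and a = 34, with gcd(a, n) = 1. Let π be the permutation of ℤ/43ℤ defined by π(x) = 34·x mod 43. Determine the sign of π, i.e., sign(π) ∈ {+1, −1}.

-1

Start at x=38: 38 → 2 → 25 → 33 → 4 → 7 → 23 → … (one orbit).
2 cycles of lengths [42, 1].
With 2 cycles on 43 points, sign = (−1)^{43−2} = -1.
(34|43)_J = -1 (Zolotarev's lemma cross-check).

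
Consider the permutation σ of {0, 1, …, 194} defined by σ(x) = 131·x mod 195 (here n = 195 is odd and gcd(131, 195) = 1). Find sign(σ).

-1

Trace 1: π^k(1) = [1, 131] for k=0..1.
Cycle type of π: 2×65 + 1×65; total 130 cycles.
With 130 cycles on 195 points, sign = (−1)^{195−130} = -1.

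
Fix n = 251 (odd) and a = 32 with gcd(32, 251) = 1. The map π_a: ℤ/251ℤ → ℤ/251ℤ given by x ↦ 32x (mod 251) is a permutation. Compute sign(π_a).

Start at x=138: 138 → 149 → 250 → 219 → 231 → 113 → 102 → … (one orbit).
Cycle type of π: 10×25 + 1; total 26 cycles.
26 cycles on 251: each ℓ→(−1)^(ℓ−1), product (−1)^225 = -1.

-1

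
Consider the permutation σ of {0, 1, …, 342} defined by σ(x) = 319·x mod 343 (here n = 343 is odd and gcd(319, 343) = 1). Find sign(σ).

Start at x=116: 116 → 303 → 274 → 284 → 44 → 316 → 305 → … (one orbit).
Cycle lengths of π_319 on ℤ/343ℤ: [147, 147, 21, 21, 3, 3, 1]; 7 cycles in total.
Σ(ℓ_i−1) = 343−7 = 336; sign = (−1)^336 = +1.
The Jacobi symbol (319|343) = +1 (Zolotarev) agrees.

+1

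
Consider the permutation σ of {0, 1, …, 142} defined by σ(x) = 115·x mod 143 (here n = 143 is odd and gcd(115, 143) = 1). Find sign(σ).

Orbit of 42 under x↦115x: [42, 111, 38, 80, 48, 86, 23]… (length divides ord_143(115)).
Cycle lengths of π_115 on ℤ/143ℤ: [60, 60, 12, 5, 5, 1]; 6 cycles in total.
With 6 cycles on 143 points, sign = (−1)^{143−6} = -1.
Zolotarev: (115|143) = -1, matching the cycle-count sign.

-1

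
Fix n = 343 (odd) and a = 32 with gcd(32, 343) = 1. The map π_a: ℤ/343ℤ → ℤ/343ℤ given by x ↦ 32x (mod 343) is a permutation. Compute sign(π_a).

+1

Trace 319: π^k(319) = [319, 261, 120, 67, 86, 8, 256] for k=0..6.
Decompose π into cycles: lengths [147, 147, 21, 21, 3, 3, 1] (7 cycles, including the fixed point 0).
sign(π) = (−1)^{n − #cycles} = (−1)^{343−7} = (−1)^336 = +1.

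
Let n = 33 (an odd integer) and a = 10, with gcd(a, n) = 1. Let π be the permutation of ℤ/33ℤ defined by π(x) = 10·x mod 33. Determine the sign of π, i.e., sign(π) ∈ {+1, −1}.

-1

Orbit of 10 under x↦10x: [10, 1]… (length divides ord_33(10)).
Cycle type of π: 2×15 + 1×3; total 18 cycles.
n − c = 33 − 18 = 15; sign = (−1)^15 = -1.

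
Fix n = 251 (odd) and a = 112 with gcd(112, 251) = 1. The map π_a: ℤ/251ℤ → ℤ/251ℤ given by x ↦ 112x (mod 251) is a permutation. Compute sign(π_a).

Start at x=237: 237 → 189 → 84 → 121 → 249 → 27 → 12 → … (one orbit).
Decompose π into cycles: lengths [125, 125, 1] (3 cycles, including the fixed point 0).
Σ(ℓ_i−1) = 251−3 = 248; sign = (−1)^248 = +1.
Zolotarev: (112|251) = +1, matching the cycle-count sign.

+1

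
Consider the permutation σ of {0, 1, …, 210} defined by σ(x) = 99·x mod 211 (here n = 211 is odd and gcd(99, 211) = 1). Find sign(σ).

Orbit of 30 under x↦99x: [30, 16, 107, 43, 37, 76, 139]… (length divides ord_211(99)).
The orbit structure of x ↦ 99x mod 211: 3 orbits of sizes [105, 105, 1].
211 − 3 = 208 transpositions; sign(π) = (−1)^208 = +1.
Zolotarev: (99|211) = +1, matching the cycle-count sign.

+1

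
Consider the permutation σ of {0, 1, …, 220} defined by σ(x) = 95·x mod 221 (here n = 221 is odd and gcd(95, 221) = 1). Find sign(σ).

-1

Trace 88: π^k(88) = [88, 183, 147, 42, 12, 35, 10] for k=0..6.
Cycle type of π: 48×4 + 16 + 6×2 + 1; total 8 cycles.
With 8 cycles on 221 points, sign = (−1)^{221−8} = -1.
The Jacobi symbol (95|221) = -1 (Zolotarev) agrees.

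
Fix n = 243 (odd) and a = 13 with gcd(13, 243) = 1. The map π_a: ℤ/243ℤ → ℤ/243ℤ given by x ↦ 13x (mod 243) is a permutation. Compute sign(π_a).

+1

Orbit of 67 under x↦13x: [67, 142, 145, 184, 205, 235, 139]… (length divides ord_243(13)).
The orbit structure of x ↦ 13x mod 243: 11 orbits of sizes [81, 81, 27, 27, 9, 9, 3, 3, 1, 1, 1].
11 cycles on 243: each ℓ→(−1)^(ℓ−1), product (−1)^232 = +1.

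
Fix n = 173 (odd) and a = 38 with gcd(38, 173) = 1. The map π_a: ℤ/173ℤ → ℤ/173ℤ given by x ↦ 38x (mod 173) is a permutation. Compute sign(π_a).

+1

Orbit of 64 under x↦38x: [64, 10, 34, 81, 137, 16, 89]… (length divides ord_173(38)).
Cycle lengths of π_38 on ℤ/173ℤ: [86, 86, 1]; 3 cycles in total.
n − c = 173 − 3 = 170; sign = (−1)^170 = +1.
Via Zolotarev, sign(π_{38}) = (38|173) = +1.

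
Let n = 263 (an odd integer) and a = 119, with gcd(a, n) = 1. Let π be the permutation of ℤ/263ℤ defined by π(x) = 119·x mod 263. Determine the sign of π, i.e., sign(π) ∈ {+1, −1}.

Trace 246: π^k(246) = [246, 81, 171, 98, 90, 190, 255] for k=0..6.
π_119 has 2 disjoint cycles with lengths [262, 1] on {0,…,262}.
n − c = 263 − 2 = 261; sign = (−1)^261 = -1.
(119|263)_J = -1 (Zolotarev's lemma cross-check).

-1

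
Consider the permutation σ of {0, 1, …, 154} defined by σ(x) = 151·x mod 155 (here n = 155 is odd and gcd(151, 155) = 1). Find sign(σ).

Trace 61: π^k(61) = [61, 66, 46, 126, 116, 1, 151] for k=0..6.
The orbit structure of x ↦ 151x mod 155: 20 orbits of sizes [10, 10, 10, 10, 10, 10, 10, 10, 10, 10, 10, 10, 10, 10, 10, 1, 1, 1, 1, 1].
With 20 cycles on 155 points, sign = (−1)^{155−20} = -1.
Check: (151/155) = -1 by Zolotarev.

-1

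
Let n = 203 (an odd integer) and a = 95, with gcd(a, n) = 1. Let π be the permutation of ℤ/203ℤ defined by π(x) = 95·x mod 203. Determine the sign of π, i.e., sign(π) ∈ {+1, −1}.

Orbit of 107 under x↦95x: [107, 15, 4, 177, 169, 18, 86]… (length divides ord_203(95)).
6 cycles of lengths [84, 84, 28, 3, 3, 1].
6 cycles on 203: each ℓ→(−1)^(ℓ−1), product (−1)^197 = -1.

-1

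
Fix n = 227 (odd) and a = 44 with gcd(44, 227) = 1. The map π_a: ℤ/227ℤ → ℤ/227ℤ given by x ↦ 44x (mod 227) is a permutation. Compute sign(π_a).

Start at x=23: 23 → 104 → 36 → 222 → 7 → 81 → 159 → … (one orbit).
3 cycles of lengths [113, 113, 1].
Σ(ℓ_i−1) = 227−3 = 224; sign = (−1)^224 = +1.

+1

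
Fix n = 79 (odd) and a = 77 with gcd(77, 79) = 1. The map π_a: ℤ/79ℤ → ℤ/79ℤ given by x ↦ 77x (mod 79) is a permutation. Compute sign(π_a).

-1

Orbit of 73 under x↦77x: [73, 12, 55, 48, 62, 34, 11]… (length divides ord_79(77)).
2 cycles of lengths [78, 1].
2 cycles on 79: each ℓ→(−1)^(ℓ−1), product (−1)^77 = -1.
Check: (77/79) = -1 by Zolotarev.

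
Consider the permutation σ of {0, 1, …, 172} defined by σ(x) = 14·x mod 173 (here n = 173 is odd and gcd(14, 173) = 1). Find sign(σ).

+1

Start at x=148: 148 → 169 → 117 → 81 → 96 → 133 → 132 → … (one orbit).
Cycle type of π: 43×4 + 1; total 5 cycles.
With 5 cycles on 173 points, sign = (−1)^{173−5} = +1.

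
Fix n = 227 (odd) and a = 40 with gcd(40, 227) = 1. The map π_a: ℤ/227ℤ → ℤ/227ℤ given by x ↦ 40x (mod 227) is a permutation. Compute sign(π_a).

Trace 210: π^k(210) = [210, 1, 40, 11, 213, 121, 73] for k=0..6.
Decompose π into cycles: lengths [113, 113, 1] (3 cycles, including the fixed point 0).
227 − 3 = 224 transpositions; sign(π) = (−1)^224 = +1.
Check: (40/227) = +1 by Zolotarev.

+1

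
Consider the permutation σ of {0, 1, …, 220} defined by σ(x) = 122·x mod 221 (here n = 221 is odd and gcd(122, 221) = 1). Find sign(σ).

Trace 157: π^k(157) = [157, 148, 155, 125, 1, 122, 77] for k=0..6.
Cycle lengths of π_122 on ℤ/221ℤ: [16, 16, 16, 16, 16, 16, 16, 16, 16, 16, 16, 16, 16, 4, 4, 4, 1]; 17 cycles in total.
sign(π) = (−1)^{n − #cycles} = (−1)^{221−17} = (−1)^204 = +1.

+1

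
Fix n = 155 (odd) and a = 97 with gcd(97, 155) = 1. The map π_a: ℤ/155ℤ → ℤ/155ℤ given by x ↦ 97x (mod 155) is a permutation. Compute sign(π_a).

Start at x=1: 1 → 97 → 109 → 33 → 101 → 32 → 4 → … (one orbit).
Cycle lengths of π_97 on ℤ/155ℤ: [20, 20, 20, 20, 20, 20, 5, 5, 5, 5, 5, 5, 4, 1]; 14 cycles in total.
n − c = 155 − 14 = 141; sign = (−1)^141 = -1.

-1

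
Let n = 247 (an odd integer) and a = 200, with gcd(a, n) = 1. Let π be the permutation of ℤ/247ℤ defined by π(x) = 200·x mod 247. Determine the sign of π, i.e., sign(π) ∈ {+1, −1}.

Orbit of 122 under x↦200x: [122, 194, 21, 1, 200, 233, 164]… (length divides ord_247(200)).
Cycle type of π: 36×6 + 18 + 4×3 + 1; total 11 cycles.
n − c = 247 − 11 = 236; sign = (−1)^236 = +1.
(200|247)_J = +1 (Zolotarev's lemma cross-check).

+1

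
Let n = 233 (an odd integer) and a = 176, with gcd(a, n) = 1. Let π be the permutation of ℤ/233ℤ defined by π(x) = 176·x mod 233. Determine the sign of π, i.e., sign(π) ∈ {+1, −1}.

Orbit of 96 under x↦176x: [96, 120, 150, 71, 147, 9, 186]… (length divides ord_233(176)).
2 cycles of lengths [232, 1].
233 − 2 = 231 transpositions; sign(π) = (−1)^231 = -1.

-1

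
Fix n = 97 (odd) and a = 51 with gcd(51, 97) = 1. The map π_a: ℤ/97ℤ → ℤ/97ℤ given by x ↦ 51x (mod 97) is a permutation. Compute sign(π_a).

-1

Start at x=47: 47 → 69 → 27 → 19 → 96 → 46 → 18 → … (one orbit).
Decompose π into cycles: lengths [32, 32, 32, 1] (4 cycles, including the fixed point 0).
Σ(ℓ_i−1) = 97−4 = 93; sign = (−1)^93 = -1.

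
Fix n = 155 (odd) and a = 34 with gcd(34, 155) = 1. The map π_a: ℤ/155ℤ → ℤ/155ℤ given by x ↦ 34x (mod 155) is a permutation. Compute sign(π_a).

-1

Start at x=104: 104 → 126 → 99 → 111 → 54 → 131 → 114 → … (one orbit).
π_34 has 8 disjoint cycles with lengths [30, 30, 30, 30, 30, 2, 2, 1] on {0,…,154}.
With 8 cycles on 155 points, sign = (−1)^{155−8} = -1.
Via Zolotarev, sign(π_{34}) = (34|155) = -1.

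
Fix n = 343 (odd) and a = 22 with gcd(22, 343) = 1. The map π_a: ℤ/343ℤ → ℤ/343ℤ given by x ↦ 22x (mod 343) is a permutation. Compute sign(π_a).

Orbit of 211 under x↦22x: [211, 183, 253, 78, 1, 22, 141]… (length divides ord_343(22)).
19 cycles of lengths [49, 49, 49, 49, 49, 49, 7, 7, 7, 7, 7, 7, 1, 1, 1, 1, 1, 1, 1].
n − c = 343 − 19 = 324; sign = (−1)^324 = +1.
The Jacobi symbol (22|343) = +1 (Zolotarev) agrees.

+1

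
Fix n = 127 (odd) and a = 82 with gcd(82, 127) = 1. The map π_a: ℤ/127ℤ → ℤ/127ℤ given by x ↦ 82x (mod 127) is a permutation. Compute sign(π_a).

Trace 82: π^k(82) = [82, 120, 61, 49, 81, 38, 68] for k=0..6.
π_82 has 3 disjoint cycles with lengths [63, 63, 1] on {0,…,126}.
sign(π) = (−1)^{n − #cycles} = (−1)^{127−3} = (−1)^124 = +1.
Via Zolotarev, sign(π_{82}) = (82|127) = +1.

+1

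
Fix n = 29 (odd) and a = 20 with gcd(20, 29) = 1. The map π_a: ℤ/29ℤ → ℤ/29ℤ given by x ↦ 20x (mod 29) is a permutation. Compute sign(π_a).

Orbit of 1 under x↦20x: [1, 20, 23, 25, 7, 24, 16]… (length divides ord_29(20)).
Decompose π into cycles: lengths [7, 7, 7, 7, 1] (5 cycles, including the fixed point 0).
5 cycles on 29: each ℓ→(−1)^(ℓ−1), product (−1)^24 = +1.
The Jacobi symbol (20|29) = +1 (Zolotarev) agrees.

+1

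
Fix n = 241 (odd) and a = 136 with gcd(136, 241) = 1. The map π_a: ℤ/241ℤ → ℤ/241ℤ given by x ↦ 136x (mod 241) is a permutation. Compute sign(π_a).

-1

Start at x=139: 139 → 106 → 197 → 41 → 33 → 150 → 156 → … (one orbit).
Cycle lengths of π_136 on ℤ/241ℤ: [80, 80, 80, 1]; 4 cycles in total.
With 4 cycles on 241 points, sign = (−1)^{241−4} = -1.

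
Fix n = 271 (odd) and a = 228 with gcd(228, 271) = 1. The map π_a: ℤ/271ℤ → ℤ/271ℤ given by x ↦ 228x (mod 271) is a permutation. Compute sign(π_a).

Orbit of 35 under x↦228x: [35, 121, 217, 154, 153, 196, 244]… (length divides ord_271(228)).
3 cycles of lengths [135, 135, 1].
n − c = 271 − 3 = 268; sign = (−1)^268 = +1.

+1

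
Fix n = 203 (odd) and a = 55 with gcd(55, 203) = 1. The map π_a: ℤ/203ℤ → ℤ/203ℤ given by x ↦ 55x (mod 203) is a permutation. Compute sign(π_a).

+1

Orbit of 41 under x↦55x: [41, 22, 195, 169, 160, 71, 48]… (length divides ord_203(55)).
The orbit structure of x ↦ 55x mod 203: 11 orbits of sizes [28, 28, 28, 28, 28, 28, 28, 2, 2, 2, 1].
11 cycles on 203: each ℓ→(−1)^(ℓ−1), product (−1)^192 = +1.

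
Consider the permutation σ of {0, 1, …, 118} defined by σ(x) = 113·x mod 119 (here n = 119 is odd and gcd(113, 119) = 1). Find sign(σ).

-1

Trace 29: π^k(29) = [29, 64, 92, 43, 99, 1, 113] for k=0..6.
14 cycles of lengths [16, 16, 16, 16, 16, 16, 16, 1, 1, 1, 1, 1, 1, 1].
14 cycles on 119: each ℓ→(−1)^(ℓ−1), product (−1)^105 = -1.
(113|119)_J = -1 (Zolotarev's lemma cross-check).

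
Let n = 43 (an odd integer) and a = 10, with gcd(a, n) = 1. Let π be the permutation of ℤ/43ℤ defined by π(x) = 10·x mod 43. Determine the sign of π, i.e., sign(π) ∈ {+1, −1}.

Trace 6: π^k(6) = [6, 17, 41, 23, 15, 21, 38] for k=0..6.
Cycle type of π: 21×2 + 1; total 3 cycles.
43 − 3 = 40 transpositions; sign(π) = (−1)^40 = +1.
Zolotarev: (10|43) = +1, matching the cycle-count sign.

+1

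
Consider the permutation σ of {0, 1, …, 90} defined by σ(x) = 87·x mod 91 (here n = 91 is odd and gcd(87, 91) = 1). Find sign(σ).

-1

Trace 68: π^k(68) = [68, 1, 87, 16, 27, 74] for k=0..5.
Cycle type of π: 6×13 + 3×4 + 1; total 18 cycles.
Σ(ℓ_i−1) = 91−18 = 73; sign = (−1)^73 = -1.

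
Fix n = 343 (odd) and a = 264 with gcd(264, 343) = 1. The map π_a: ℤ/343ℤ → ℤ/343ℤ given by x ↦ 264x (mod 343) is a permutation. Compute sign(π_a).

Orbit of 227 under x↦264x: [227, 246, 117, 18, 293, 177, 80]… (length divides ord_343(264)).
Cycle type of π: 42×7 + 6×8 + 1; total 16 cycles.
16 cycles on 343: each ℓ→(−1)^(ℓ−1), product (−1)^327 = -1.
Zolotarev: (264|343) = -1, matching the cycle-count sign.

-1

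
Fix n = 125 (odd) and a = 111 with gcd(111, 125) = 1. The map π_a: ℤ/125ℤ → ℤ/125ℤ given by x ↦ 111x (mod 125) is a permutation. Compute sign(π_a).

+1

Trace 31: π^k(31) = [31, 66, 76, 61, 21, 81, 116] for k=0..6.
Cycle lengths of π_111 on ℤ/125ℤ: [25, 25, 25, 25, 5, 5, 5, 5, 1, 1, 1, 1, 1]; 13 cycles in total.
125 − 13 = 112 transpositions; sign(π) = (−1)^112 = +1.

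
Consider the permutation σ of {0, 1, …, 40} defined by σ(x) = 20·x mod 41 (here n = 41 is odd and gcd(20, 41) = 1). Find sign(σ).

Start at x=36: 36 → 23 → 9 → 16 → 33 → 4 → 39 → … (one orbit).
Cycle lengths of π_20 on ℤ/41ℤ: [20, 20, 1]; 3 cycles in total.
With 3 cycles on 41 points, sign = (−1)^{41−3} = +1.
Zolotarev: (20|41) = +1, matching the cycle-count sign.

+1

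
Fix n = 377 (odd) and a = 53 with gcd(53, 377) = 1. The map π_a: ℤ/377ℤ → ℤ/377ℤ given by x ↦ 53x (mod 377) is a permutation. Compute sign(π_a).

Start at x=1: 1 → 53 → 170 → 339 → 248 → 326 → 313 → 1 (one orbit).
π_53 has 65 disjoint cycles with lengths [7, 7, 7, 7, 7, 7, 7, 7, 7, 7, 7, 7, 7, 7, 7, 7, 7, 7, 7, 7, 7, 7, 7, 7, 7, 7, 7, 7, 7, 7, 7, 7, 7, 7, 7, 7, 7, 7, 7, 7, 7, 7, 7, 7, 7, 7, 7, 7, 7, 7, 7, 7, 1, 1, 1, 1, 1, 1, 1, 1, 1, 1, 1, 1, 1] on {0,…,376}.
With 65 cycles on 377 points, sign = (−1)^{377−65} = +1.
Check: (53/377) = +1 by Zolotarev.

+1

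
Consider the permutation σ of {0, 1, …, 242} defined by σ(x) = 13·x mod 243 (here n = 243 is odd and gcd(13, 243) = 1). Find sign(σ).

Trace 124: π^k(124) = [124, 154, 58, 25, 82, 94, 7] for k=0..6.
The orbit structure of x ↦ 13x mod 243: 11 orbits of sizes [81, 81, 27, 27, 9, 9, 3, 3, 1, 1, 1].
With 11 cycles on 243 points, sign = (−1)^{243−11} = +1.
Via Zolotarev, sign(π_{13}) = (13|243) = +1.

+1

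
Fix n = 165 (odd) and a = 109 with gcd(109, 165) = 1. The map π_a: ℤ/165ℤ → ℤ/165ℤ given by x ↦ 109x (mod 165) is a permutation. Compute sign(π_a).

-1

Trace 1: π^k(1) = [1, 109] for k=0..1.
Decompose π into cycles: lengths [2, 2, 2, 2, 2, 2, 2, 2, 2, 2, 2, 2, 2, 2, 2, 2, 2, 2, 2, 2, 2, 2, 2, 2, 2, 2, 2, 2, 2, 2, 2, 2, 2, 2, 2, 2, 2, 2, 2, 2, 2, 2, 2, 2, 2, 2, 2, 2, 2, 2, 2, 2, 2, 2, 2, 2, 2, 2, 2, 2, 2, 2, 2, 2, 2, 2, 2, 2, 2, 2, 2, 2, 2, 2, 2, 2, 2, 2, 2, 2, 2, 1, 1, 1] (84 cycles, including the fixed point 0).
sign(π) = (−1)^{n − #cycles} = (−1)^{165−84} = (−1)^81 = -1.
The Jacobi symbol (109|165) = -1 (Zolotarev) agrees.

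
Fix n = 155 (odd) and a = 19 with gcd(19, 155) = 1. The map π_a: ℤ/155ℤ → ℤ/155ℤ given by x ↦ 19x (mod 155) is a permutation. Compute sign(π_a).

Start at x=111: 111 → 94 → 81 → 144 → 101 → 59 → 36 → … (one orbit).
Cycle lengths of π_19 on ℤ/155ℤ: [30, 30, 30, 30, 15, 15, 2, 2, 1]; 9 cycles in total.
sign(π) = (−1)^{n − #cycles} = (−1)^{155−9} = (−1)^146 = +1.

+1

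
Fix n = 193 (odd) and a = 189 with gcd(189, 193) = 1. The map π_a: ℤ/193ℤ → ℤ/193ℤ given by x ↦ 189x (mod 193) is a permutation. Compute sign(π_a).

+1

Trace 36: π^k(36) = [36, 49, 190, 12, 145, 192, 4] for k=0..6.
5 cycles of lengths [48, 48, 48, 48, 1].
193 − 5 = 188 transpositions; sign(π) = (−1)^188 = +1.
(189|193)_J = +1 (Zolotarev's lemma cross-check).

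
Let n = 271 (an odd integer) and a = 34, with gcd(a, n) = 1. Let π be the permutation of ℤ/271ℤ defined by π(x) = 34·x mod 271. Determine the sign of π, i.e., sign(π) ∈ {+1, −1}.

+1

Trace 28: π^k(28) = [28, 139, 119, 252, 167, 258, 100] for k=0..6.
Cycle lengths of π_34 on ℤ/271ℤ: [45, 45, 45, 45, 45, 45, 1]; 7 cycles in total.
Σ(ℓ_i−1) = 271−7 = 264; sign = (−1)^264 = +1.
Zolotarev: (34|271) = +1, matching the cycle-count sign.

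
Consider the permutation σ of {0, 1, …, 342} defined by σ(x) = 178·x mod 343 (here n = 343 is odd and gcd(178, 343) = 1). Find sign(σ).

-1

Trace 215: π^k(215) = [215, 197, 80, 177, 293, 18, 117] for k=0..6.
Cycle lengths of π_178 on ℤ/343ℤ: [42, 42, 42, 42, 42, 42, 42, 6, 6, 6, 6, 6, 6, 6, 6, 1]; 16 cycles in total.
sign(π) = (−1)^{n − #cycles} = (−1)^{343−16} = (−1)^327 = -1.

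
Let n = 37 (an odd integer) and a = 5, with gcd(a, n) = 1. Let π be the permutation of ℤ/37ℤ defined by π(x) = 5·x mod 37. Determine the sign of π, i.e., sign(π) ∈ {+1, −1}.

Start at x=9: 9 → 8 → 3 → 15 → 1 → 5 → 25 → … (one orbit).
2 cycles of lengths [36, 1].
n − c = 37 − 2 = 35; sign = (−1)^35 = -1.

-1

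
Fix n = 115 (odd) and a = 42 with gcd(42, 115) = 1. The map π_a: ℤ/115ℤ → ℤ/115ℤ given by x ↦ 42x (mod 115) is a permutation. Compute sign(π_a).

+1

Trace 64: π^k(64) = [64, 43, 81, 67, 54, 83, 36] for k=0..6.
5 cycles of lengths [44, 44, 22, 4, 1].
With 5 cycles on 115 points, sign = (−1)^{115−5} = +1.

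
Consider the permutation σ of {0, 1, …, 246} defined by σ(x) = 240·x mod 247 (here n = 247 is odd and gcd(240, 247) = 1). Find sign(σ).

+1

Trace 49: π^k(49) = [49, 151, 178, 236, 77, 202, 68] for k=0..6.
Decompose π into cycles: lengths [12, 12, 12, 12, 12, 12, 12, 12, 12, 12, 12, 12, 12, 12, 12, 12, 12, 12, 12, 6, 6, 6, 1] (23 cycles, including the fixed point 0).
Σ(ℓ_i−1) = 247−23 = 224; sign = (−1)^224 = +1.
The Jacobi symbol (240|247) = +1 (Zolotarev) agrees.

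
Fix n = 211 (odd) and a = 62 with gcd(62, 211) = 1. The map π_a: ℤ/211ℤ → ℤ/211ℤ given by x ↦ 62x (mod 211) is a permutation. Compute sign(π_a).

Trace 6: π^k(6) = [6, 161, 65, 21, 36, 122, 179] for k=0..6.
3 cycles of lengths [105, 105, 1].
n − c = 211 − 3 = 208; sign = (−1)^208 = +1.

+1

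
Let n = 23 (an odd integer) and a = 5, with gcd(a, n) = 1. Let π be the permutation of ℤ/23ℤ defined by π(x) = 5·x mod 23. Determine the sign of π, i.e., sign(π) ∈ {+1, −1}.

Orbit of 5 under x↦5x: [5, 2, 10, 4, 20, 8, 17]… (length divides ord_23(5)).
Cycle type of π: 22 + 1; total 2 cycles.
n − c = 23 − 2 = 21; sign = (−1)^21 = -1.

-1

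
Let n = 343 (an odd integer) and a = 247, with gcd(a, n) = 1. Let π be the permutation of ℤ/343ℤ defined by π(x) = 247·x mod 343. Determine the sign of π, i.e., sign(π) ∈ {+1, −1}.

Start at x=128: 128 → 60 → 71 → 44 → 235 → 78 → 58 → … (one orbit).
7 cycles of lengths [147, 147, 21, 21, 3, 3, 1].
With 7 cycles on 343 points, sign = (−1)^{343−7} = +1.

+1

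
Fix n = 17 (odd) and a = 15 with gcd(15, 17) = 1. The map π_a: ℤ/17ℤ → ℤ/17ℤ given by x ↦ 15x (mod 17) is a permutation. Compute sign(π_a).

Start at x=16: 16 → 2 → 13 → 8 → 1 → 15 → 4 → … (one orbit).
Cycle type of π: 8×2 + 1; total 3 cycles.
sign(π) = (−1)^{n − #cycles} = (−1)^{17−3} = (−1)^14 = +1.

+1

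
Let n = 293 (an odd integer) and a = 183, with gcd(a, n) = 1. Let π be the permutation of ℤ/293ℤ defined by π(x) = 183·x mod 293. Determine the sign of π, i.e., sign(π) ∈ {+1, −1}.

-1

Trace 257: π^k(257) = [257, 151, 91, 245, 6, 219, 229] for k=0..6.
Cycle type of π: 292 + 1; total 2 cycles.
n − c = 293 − 2 = 291; sign = (−1)^291 = -1.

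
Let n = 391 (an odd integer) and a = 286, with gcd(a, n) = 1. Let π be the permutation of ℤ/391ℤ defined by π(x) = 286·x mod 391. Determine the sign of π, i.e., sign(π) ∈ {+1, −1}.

+1

Trace 8: π^k(8) = [8, 333, 225, 226, 121, 198, 324] for k=0..6.
Cycle type of π: 176×2 + 22 + 16 + 1; total 5 cycles.
5 cycles on 391: each ℓ→(−1)^(ℓ−1), product (−1)^386 = +1.
The Jacobi symbol (286|391) = +1 (Zolotarev) agrees.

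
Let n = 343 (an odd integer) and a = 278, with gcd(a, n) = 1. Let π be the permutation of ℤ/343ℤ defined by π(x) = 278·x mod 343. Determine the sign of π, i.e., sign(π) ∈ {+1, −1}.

-1

Orbit of 155 under x↦278x: [155, 215, 88, 111, 331, 94, 64]… (length divides ord_343(278)).
The orbit structure of x ↦ 278x mod 343: 4 orbits of sizes [294, 42, 6, 1].
Σ(ℓ_i−1) = 343−4 = 339; sign = (−1)^339 = -1.
Via Zolotarev, sign(π_{278}) = (278|343) = -1.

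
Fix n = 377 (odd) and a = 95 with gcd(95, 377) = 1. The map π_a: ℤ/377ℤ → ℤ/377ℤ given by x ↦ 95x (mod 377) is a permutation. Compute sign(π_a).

-1

Trace 69: π^k(69) = [69, 146, 298, 35, 309, 326, 56] for k=0..6.
Decompose π into cycles: lengths [84, 84, 84, 84, 28, 6, 6, 1] (8 cycles, including the fixed point 0).
n − c = 377 − 8 = 369; sign = (−1)^369 = -1.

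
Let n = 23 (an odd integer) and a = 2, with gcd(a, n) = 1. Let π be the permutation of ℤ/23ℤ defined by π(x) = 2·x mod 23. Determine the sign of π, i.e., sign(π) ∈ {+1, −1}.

+1

Orbit of 18 under x↦2x: [18, 13, 3, 6, 12, 1, 2]… (length divides ord_23(2)).
Decompose π into cycles: lengths [11, 11, 1] (3 cycles, including the fixed point 0).
23 − 3 = 20 transpositions; sign(π) = (−1)^20 = +1.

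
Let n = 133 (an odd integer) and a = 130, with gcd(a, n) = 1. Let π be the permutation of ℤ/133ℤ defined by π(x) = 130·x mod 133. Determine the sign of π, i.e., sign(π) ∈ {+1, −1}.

+1

Start at x=106: 106 → 81 → 23 → 64 → 74 → 44 → 1 → … (one orbit).
Cycle type of π: 9×14 + 3×2 + 1; total 17 cycles.
n − c = 133 − 17 = 116; sign = (−1)^116 = +1.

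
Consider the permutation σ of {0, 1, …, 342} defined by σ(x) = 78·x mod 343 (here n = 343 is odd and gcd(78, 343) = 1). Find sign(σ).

Start at x=211: 211 → 337 → 218 → 197 → 274 → 106 → 36 → … (one orbit).
The orbit structure of x ↦ 78x mod 343: 19 orbits of sizes [49, 49, 49, 49, 49, 49, 7, 7, 7, 7, 7, 7, 1, 1, 1, 1, 1, 1, 1].
343 − 19 = 324 transpositions; sign(π) = (−1)^324 = +1.
Via Zolotarev, sign(π_{78}) = (78|343) = +1.

+1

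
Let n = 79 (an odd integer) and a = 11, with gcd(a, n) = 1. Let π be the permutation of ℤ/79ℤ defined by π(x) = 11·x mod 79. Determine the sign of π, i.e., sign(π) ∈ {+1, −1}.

Trace 19: π^k(19) = [19, 51, 8, 9, 20, 62, 50] for k=0..6.
Decompose π into cycles: lengths [39, 39, 1] (3 cycles, including the fixed point 0).
n − c = 79 − 3 = 76; sign = (−1)^76 = +1.

+1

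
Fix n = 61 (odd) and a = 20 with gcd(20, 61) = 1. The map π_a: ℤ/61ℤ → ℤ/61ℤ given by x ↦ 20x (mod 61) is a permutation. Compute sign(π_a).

+1

Orbit of 1 under x↦20x: [1, 20, 34, 9, 58]… (length divides ord_61(20)).
Cycle type of π: 5×12 + 1; total 13 cycles.
Σ(ℓ_i−1) = 61−13 = 48; sign = (−1)^48 = +1.
(20|61)_J = +1 (Zolotarev's lemma cross-check).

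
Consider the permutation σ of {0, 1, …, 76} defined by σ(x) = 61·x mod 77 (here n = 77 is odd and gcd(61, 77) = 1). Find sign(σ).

Orbit of 71 under x↦61x: [71, 19, 4, 13, 23, 17, 36]… (length divides ord_77(61)).
π_61 has 5 disjoint cycles with lengths [30, 30, 10, 6, 1] on {0,…,76}.
n − c = 77 − 5 = 72; sign = (−1)^72 = +1.
Via Zolotarev, sign(π_{61}) = (61|77) = +1.

+1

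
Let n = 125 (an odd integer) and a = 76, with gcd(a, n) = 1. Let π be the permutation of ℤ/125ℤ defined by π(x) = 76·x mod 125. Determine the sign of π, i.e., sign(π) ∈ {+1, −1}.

+1

Start at x=1: 1 → 76 → 26 → 101 → 51 → 1 (one orbit).
Cycle type of π: 5×20 + 1×25; total 45 cycles.
125 − 45 = 80 transpositions; sign(π) = (−1)^80 = +1.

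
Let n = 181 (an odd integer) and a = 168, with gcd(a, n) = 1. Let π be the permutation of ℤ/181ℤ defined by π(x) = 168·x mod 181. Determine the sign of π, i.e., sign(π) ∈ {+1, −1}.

Start at x=137: 137 → 29 → 166 → 14 → 180 → 13 → 12 → … (one orbit).
Cycle lengths of π_168 on ℤ/181ℤ: [90, 90, 1]; 3 cycles in total.
Σ(ℓ_i−1) = 181−3 = 178; sign = (−1)^178 = +1.
Via Zolotarev, sign(π_{168}) = (168|181) = +1.

+1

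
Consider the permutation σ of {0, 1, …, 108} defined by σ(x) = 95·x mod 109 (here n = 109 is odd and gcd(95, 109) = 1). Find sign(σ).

-1

Start at x=6: 6 → 25 → 86 → 104 → 70 → 1 → 95 → … (one orbit).
Cycle type of π: 108 + 1; total 2 cycles.
n − c = 109 − 2 = 107; sign = (−1)^107 = -1.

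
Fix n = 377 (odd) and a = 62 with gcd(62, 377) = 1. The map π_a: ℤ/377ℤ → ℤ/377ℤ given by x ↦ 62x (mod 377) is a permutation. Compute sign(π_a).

Orbit of 313 under x↦62x: [313, 179, 165, 51, 146, 4, 248]… (length divides ord_377(62)).
The orbit structure of x ↦ 62x mod 377: 13 orbits of sizes [42, 42, 42, 42, 42, 42, 42, 42, 14, 14, 6, 6, 1].
sign(π) = (−1)^{n − #cycles} = (−1)^{377−13} = (−1)^364 = +1.
Check: (62/377) = +1 by Zolotarev.

+1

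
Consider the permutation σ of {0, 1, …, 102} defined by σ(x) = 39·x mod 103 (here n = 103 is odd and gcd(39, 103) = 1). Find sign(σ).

Start at x=13: 13 → 95 → 100 → 89 → 72 → 27 → 23 → … (one orbit).
The orbit structure of x ↦ 39x mod 103: 4 orbits of sizes [34, 34, 34, 1].
Σ(ℓ_i−1) = 103−4 = 99; sign = (−1)^99 = -1.

-1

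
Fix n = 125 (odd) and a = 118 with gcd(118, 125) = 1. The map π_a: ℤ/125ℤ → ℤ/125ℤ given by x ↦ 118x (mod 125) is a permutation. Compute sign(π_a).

-1

Orbit of 1 under x↦118x: [1, 118, 49, 32, 26, 68, 24]… (length divides ord_125(118)).
The orbit structure of x ↦ 118x mod 125: 12 orbits of sizes [20, 20, 20, 20, 20, 4, 4, 4, 4, 4, 4, 1].
n − c = 125 − 12 = 113; sign = (−1)^113 = -1.
Check: (118/125) = -1 by Zolotarev.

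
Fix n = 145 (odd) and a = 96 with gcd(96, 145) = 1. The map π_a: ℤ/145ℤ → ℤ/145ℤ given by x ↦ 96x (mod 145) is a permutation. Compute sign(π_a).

Orbit of 51 under x↦96x: [51, 111, 71, 1, 96, 81, 91]… (length divides ord_145(96)).
15 cycles of lengths [14, 14, 14, 14, 14, 14, 14, 14, 14, 14, 1, 1, 1, 1, 1].
With 15 cycles on 145 points, sign = (−1)^{145−15} = +1.
(96|145)_J = +1 (Zolotarev's lemma cross-check).

+1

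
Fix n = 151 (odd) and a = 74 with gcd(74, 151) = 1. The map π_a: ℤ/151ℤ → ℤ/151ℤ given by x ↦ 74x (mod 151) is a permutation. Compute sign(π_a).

Orbit of 11 under x↦74x: [11, 59, 138, 95, 84, 25, 38]… (length divides ord_151(74)).
3 cycles of lengths [75, 75, 1].
151 − 3 = 148 transpositions; sign(π) = (−1)^148 = +1.

+1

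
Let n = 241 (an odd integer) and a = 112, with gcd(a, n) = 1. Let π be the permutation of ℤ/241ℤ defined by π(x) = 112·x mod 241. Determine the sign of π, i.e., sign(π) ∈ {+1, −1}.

-1

Orbit of 131 under x↦112x: [131, 212, 126, 134, 66, 162, 69]… (length divides ord_241(112)).
Cycle lengths of π_112 on ℤ/241ℤ: [240, 1]; 2 cycles in total.
2 cycles on 241: each ℓ→(−1)^(ℓ−1), product (−1)^239 = -1.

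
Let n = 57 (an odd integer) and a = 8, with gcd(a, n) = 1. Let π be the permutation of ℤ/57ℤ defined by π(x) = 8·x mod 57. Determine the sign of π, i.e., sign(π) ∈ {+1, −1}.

+1

Trace 1: π^k(1) = [1, 8, 7, 56, 49, 50] for k=0..5.
Cycle lengths of π_8 on ℤ/57ℤ: [6, 6, 6, 6, 6, 6, 6, 6, 6, 2, 1]; 11 cycles in total.
n − c = 57 − 11 = 46; sign = (−1)^46 = +1.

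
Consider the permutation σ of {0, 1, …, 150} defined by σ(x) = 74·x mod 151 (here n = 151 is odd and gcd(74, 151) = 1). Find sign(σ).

+1

Start at x=137: 137 → 21 → 44 → 85 → 99 → 78 → 34 → … (one orbit).
π_74 has 3 disjoint cycles with lengths [75, 75, 1] on {0,…,150}.
sign(π) = (−1)^{n − #cycles} = (−1)^{151−3} = (−1)^148 = +1.
Check: (74/151) = +1 by Zolotarev.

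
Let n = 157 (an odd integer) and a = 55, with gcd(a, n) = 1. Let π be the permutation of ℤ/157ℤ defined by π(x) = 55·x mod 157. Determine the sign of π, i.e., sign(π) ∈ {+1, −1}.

-1

Start at x=97: 97 → 154 → 149 → 31 → 135 → 46 → 18 → … (one orbit).
The orbit structure of x ↦ 55x mod 157: 2 orbits of sizes [156, 1].
2 cycles on 157: each ℓ→(−1)^(ℓ−1), product (−1)^155 = -1.
The Jacobi symbol (55|157) = -1 (Zolotarev) agrees.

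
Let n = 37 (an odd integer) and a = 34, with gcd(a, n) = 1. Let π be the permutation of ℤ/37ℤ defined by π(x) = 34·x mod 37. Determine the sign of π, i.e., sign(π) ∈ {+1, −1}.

Orbit of 26 under x↦34x: [26, 33, 12, 1, 34, 9, 10]… (length divides ord_37(34)).
π_34 has 5 disjoint cycles with lengths [9, 9, 9, 9, 1] on {0,…,36}.
37 − 5 = 32 transpositions; sign(π) = (−1)^32 = +1.

+1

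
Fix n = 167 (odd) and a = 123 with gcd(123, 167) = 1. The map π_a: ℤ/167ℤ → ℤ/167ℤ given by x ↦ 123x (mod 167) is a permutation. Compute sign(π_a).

Orbit of 147 under x↦123x: [147, 45, 24, 113, 38, 165, 88]… (length divides ord_167(123)).
Cycle lengths of π_123 on ℤ/167ℤ: [166, 1]; 2 cycles in total.
sign(π) = (−1)^{n − #cycles} = (−1)^{167−2} = (−1)^165 = -1.

-1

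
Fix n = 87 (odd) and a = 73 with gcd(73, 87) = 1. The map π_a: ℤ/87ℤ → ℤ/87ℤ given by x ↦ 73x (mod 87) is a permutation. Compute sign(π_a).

-1

Trace 43: π^k(43) = [43, 7, 76, 67, 19, 82, 70] for k=0..6.
Cycle lengths of π_73 on ℤ/87ℤ: [28, 28, 28, 1, 1, 1]; 6 cycles in total.
87 − 6 = 81 transpositions; sign(π) = (−1)^81 = -1.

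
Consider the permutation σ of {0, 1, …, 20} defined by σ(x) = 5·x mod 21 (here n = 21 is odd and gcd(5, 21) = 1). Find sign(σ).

+1

Start at x=1: 1 → 5 → 4 → 20 → 16 → 17 → 1 (one orbit).
5 cycles of lengths [6, 6, 6, 2, 1].
Σ(ℓ_i−1) = 21−5 = 16; sign = (−1)^16 = +1.
(5|21)_J = +1 (Zolotarev's lemma cross-check).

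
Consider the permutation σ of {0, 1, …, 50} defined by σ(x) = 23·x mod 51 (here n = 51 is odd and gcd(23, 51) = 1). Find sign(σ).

Start at x=19: 19 → 29 → 4 → 41 → 25 → 14 → 16 → … (one orbit).
Decompose π into cycles: lengths [16, 16, 16, 2, 1] (5 cycles, including the fixed point 0).
n − c = 51 − 5 = 46; sign = (−1)^46 = +1.
Check: (23/51) = +1 by Zolotarev.

+1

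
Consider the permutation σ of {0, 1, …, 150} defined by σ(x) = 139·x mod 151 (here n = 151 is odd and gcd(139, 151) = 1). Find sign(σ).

+1

Trace 125: π^k(125) = [125, 10, 31, 81, 85, 37, 9] for k=0..6.
Cycle type of π: 75×2 + 1; total 3 cycles.
Σ(ℓ_i−1) = 151−3 = 148; sign = (−1)^148 = +1.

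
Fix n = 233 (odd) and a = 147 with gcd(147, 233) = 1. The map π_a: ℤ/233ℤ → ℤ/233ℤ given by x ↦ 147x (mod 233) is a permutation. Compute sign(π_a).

Orbit of 119 under x↦147x: [119, 18, 83, 85, 146, 26, 94]… (length divides ord_233(147)).
The orbit structure of x ↦ 147x mod 233: 2 orbits of sizes [232, 1].
sign(π) = (−1)^{n − #cycles} = (−1)^{233−2} = (−1)^231 = -1.
Check: (147/233) = -1 by Zolotarev.

-1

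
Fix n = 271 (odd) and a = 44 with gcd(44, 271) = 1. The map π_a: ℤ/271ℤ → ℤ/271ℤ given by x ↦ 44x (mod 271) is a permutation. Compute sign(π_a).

+1

Start at x=44: 44 → 39 → 90 → 166 → 258 → 241 → 35 → … (one orbit).
Decompose π into cycles: lengths [45, 45, 45, 45, 45, 45, 1] (7 cycles, including the fixed point 0).
With 7 cycles on 271 points, sign = (−1)^{271−7} = +1.
Via Zolotarev, sign(π_{44}) = (44|271) = +1.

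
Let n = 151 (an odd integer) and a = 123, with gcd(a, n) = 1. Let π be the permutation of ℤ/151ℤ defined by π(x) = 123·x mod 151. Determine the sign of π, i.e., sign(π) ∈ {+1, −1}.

Orbit of 123 under x↦123x: [123, 29, 94, 86, 8, 78, 81]… (length divides ord_151(123)).
Decompose π into cycles: lengths [25, 25, 25, 25, 25, 25, 1] (7 cycles, including the fixed point 0).
n − c = 151 − 7 = 144; sign = (−1)^144 = +1.

+1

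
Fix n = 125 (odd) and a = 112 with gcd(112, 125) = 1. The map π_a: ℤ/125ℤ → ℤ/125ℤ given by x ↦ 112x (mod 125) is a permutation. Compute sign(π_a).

-1

Start at x=86: 86 → 7 → 34 → 58 → 121 → 52 → 74 → … (one orbit).
Cycle type of π: 100 + 20 + 4 + 1; total 4 cycles.
Σ(ℓ_i−1) = 125−4 = 121; sign = (−1)^121 = -1.
Zolotarev: (112|125) = -1, matching the cycle-count sign.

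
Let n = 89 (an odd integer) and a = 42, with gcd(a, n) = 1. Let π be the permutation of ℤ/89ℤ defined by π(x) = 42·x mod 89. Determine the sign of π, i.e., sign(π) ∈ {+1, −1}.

Orbit of 68 under x↦42x: [68, 8, 69, 50, 53, 1, 42]… (length divides ord_89(42)).
Cycle type of π: 44×2 + 1; total 3 cycles.
sign(π) = (−1)^{n − #cycles} = (−1)^{89−3} = (−1)^86 = +1.
The Jacobi symbol (42|89) = +1 (Zolotarev) agrees.

+1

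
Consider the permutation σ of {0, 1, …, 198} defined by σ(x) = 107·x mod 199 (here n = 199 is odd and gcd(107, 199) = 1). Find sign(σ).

-1

Orbit of 1 under x↦107x: [1, 107, 106, 198, 92, 93]… (length divides ord_199(107)).
π_107 has 34 disjoint cycles with lengths [6, 6, 6, 6, 6, 6, 6, 6, 6, 6, 6, 6, 6, 6, 6, 6, 6, 6, 6, 6, 6, 6, 6, 6, 6, 6, 6, 6, 6, 6, 6, 6, 6, 1] on {0,…,198}.
sign(π) = (−1)^{n − #cycles} = (−1)^{199−34} = (−1)^165 = -1.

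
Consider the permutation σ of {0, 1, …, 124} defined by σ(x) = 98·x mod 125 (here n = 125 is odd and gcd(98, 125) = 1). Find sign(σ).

-1

Start at x=109: 109 → 57 → 86 → 53 → 69 → 12 → 51 → … (one orbit).
Decompose π into cycles: lengths [100, 20, 4, 1] (4 cycles, including the fixed point 0).
4 cycles on 125: each ℓ→(−1)^(ℓ−1), product (−1)^121 = -1.
Check: (98/125) = -1 by Zolotarev.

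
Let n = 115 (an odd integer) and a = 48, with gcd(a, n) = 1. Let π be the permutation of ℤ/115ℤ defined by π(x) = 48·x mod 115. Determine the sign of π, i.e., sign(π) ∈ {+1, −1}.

-1

Orbit of 71 under x↦48x: [71, 73, 54, 62, 101, 18, 59]… (length divides ord_115(48)).
π_48 has 6 disjoint cycles with lengths [44, 44, 11, 11, 4, 1] on {0,…,114}.
Σ(ℓ_i−1) = 115−6 = 109; sign = (−1)^109 = -1.
Via Zolotarev, sign(π_{48}) = (48|115) = -1.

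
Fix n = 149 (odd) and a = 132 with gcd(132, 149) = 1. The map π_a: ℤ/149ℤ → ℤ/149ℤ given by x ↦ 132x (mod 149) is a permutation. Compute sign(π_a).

+1

Trace 144: π^k(144) = [144, 85, 45, 129, 42, 31, 69] for k=0..6.
Cycle lengths of π_132 on ℤ/149ℤ: [74, 74, 1]; 3 cycles in total.
149 − 3 = 146 transpositions; sign(π) = (−1)^146 = +1.
Via Zolotarev, sign(π_{132}) = (132|149) = +1.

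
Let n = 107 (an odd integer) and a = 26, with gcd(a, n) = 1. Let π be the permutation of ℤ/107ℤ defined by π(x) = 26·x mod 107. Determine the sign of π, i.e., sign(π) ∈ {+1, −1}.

-1

Trace 17: π^k(17) = [17, 14, 43, 48, 71, 27, 60] for k=0..6.
π_26 has 2 disjoint cycles with lengths [106, 1] on {0,…,106}.
Σ(ℓ_i−1) = 107−2 = 105; sign = (−1)^105 = -1.
(26|107)_J = -1 (Zolotarev's lemma cross-check).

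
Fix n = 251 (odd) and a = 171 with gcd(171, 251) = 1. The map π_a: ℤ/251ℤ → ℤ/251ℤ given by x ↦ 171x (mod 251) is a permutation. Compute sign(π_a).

Trace 80: π^k(80) = [80, 126, 211, 188, 20, 157, 241] for k=0..6.
Cycle lengths of π_171 on ℤ/251ℤ: [50, 50, 50, 50, 50, 1]; 6 cycles in total.
251 − 6 = 245 transpositions; sign(π) = (−1)^245 = -1.
The Jacobi symbol (171|251) = -1 (Zolotarev) agrees.

-1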